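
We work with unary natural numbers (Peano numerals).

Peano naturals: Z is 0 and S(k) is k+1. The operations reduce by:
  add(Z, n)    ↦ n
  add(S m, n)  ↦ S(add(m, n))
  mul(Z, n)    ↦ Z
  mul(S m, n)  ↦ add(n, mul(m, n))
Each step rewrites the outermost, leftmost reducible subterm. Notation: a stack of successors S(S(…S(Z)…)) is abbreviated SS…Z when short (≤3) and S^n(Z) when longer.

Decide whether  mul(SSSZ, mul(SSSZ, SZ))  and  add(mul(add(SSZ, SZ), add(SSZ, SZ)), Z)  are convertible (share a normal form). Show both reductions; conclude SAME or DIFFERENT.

Answer: SAME — A ⇓ S^9(Z), B ⇓ S^9(Z)

Working:
Term A:
  start: mul(SSSZ, mul(SSSZ, SZ))
  [1] add(mul(SSSZ, SZ), mul(SSZ, mul(SSSZ, SZ)))
  [2] add(add(SZ, mul(SSZ, SZ)), mul(SSZ, mul(SSSZ, SZ)))
  [3] add(S(add(Z, mul(SSZ, SZ))), mul(SSZ, mul(SSSZ, SZ)))
  [4] S(add(add(Z, mul(SSZ, SZ)), mul(SSZ, mul(SSSZ, SZ))))
  [5] S(add(mul(SSZ, SZ), mul(SSZ, mul(SSSZ, SZ))))
  [6] S(add(add(SZ, mul(SZ, SZ)), mul(SSZ, mul(SSSZ, SZ))))
  [7] S(add(S(add(Z, mul(SZ, SZ))), mul(SSZ, mul(SSSZ, SZ))))
  [8] S(S(add(add(Z, mul(SZ, SZ)), mul(SSZ, mul(SSSZ, SZ)))))
  [9] S(S(add(mul(SZ, SZ), mul(SSZ, mul(SSSZ, SZ)))))
  [10] S(S(add(add(SZ, mul(Z, SZ)), mul(SSZ, mul(SSSZ, SZ)))))
  [11] S(S(add(S(add(Z, mul(Z, SZ))), mul(SSZ, mul(SSSZ, SZ)))))
  [12] S(S(S(add(add(Z, mul(Z, SZ)), mul(SSZ, mul(SSSZ, SZ))))))
  [13] S(S(S(add(mul(Z, SZ), mul(SSZ, mul(SSSZ, SZ))))))
  [14] S(S(S(add(Z, mul(SSZ, mul(SSSZ, SZ))))))
  [15] S(S(S(mul(SSZ, mul(SSSZ, SZ)))))
  [16] S(S(S(add(mul(SSSZ, SZ), mul(SZ, mul(SSSZ, SZ))))))
  [17] S(S(S(add(add(SZ, mul(SSZ, SZ)), mul(SZ, mul(SSSZ, SZ))))))
  [18] S(S(S(add(S(add(Z, mul(SSZ, SZ))), mul(SZ, mul(SSSZ, SZ))))))
  [19] S(S(S(S(add(add(Z, mul(SSZ, SZ)), mul(SZ, mul(SSSZ, SZ)))))))
  [20] S(S(S(S(add(mul(SSZ, SZ), mul(SZ, mul(SSSZ, SZ)))))))
  [21] S(S(S(S(add(add(SZ, mul(SZ, SZ)), mul(SZ, mul(SSSZ, SZ)))))))
  [22] S(S(S(S(add(S(add(Z, mul(SZ, SZ))), mul(SZ, mul(SSSZ, SZ)))))))
  [23] S(S(S(S(S(add(add(Z, mul(SZ, SZ)), mul(SZ, mul(SSSZ, SZ))))))))
  [24] S(S(S(S(S(add(mul(SZ, SZ), mul(SZ, mul(SSSZ, SZ))))))))
  [25] S(S(S(S(S(add(add(SZ, mul(Z, SZ)), mul(SZ, mul(SSSZ, SZ))))))))
  [26] S(S(S(S(S(add(S(add(Z, mul(Z, SZ))), mul(SZ, mul(SSSZ, SZ))))))))
  [27] S(S(S(S(S(S(add(add(Z, mul(Z, SZ)), mul(SZ, mul(SSSZ, SZ)))))))))
  [28] S(S(S(S(S(S(add(mul(Z, SZ), mul(SZ, mul(SSSZ, SZ)))))))))
  [29] S(S(S(S(S(S(add(Z, mul(SZ, mul(SSSZ, SZ)))))))))
  [30] S(S(S(S(S(S(mul(SZ, mul(SSSZ, SZ))))))))
  [31] S(S(S(S(S(S(add(mul(SSSZ, SZ), mul(Z, mul(SSSZ, SZ)))))))))
  [32] S(S(S(S(S(S(add(add(SZ, mul(SSZ, SZ)), mul(Z, mul(SSSZ, SZ)))))))))
  [33] S(S(S(S(S(S(add(S(add(Z, mul(SSZ, SZ))), mul(Z, mul(SSSZ, SZ)))))))))
  [34] S(S(S(S(S(S(S(add(add(Z, mul(SSZ, SZ)), mul(Z, mul(SSSZ, SZ))))))))))
  [35] S(S(S(S(S(S(S(add(mul(SSZ, SZ), mul(Z, mul(SSSZ, SZ))))))))))
  [36] S(S(S(S(S(S(S(add(add(SZ, mul(SZ, SZ)), mul(Z, mul(SSSZ, SZ))))))))))
  [37] S(S(S(S(S(S(S(add(S(add(Z, mul(SZ, SZ))), mul(Z, mul(SSSZ, SZ))))))))))
  [38] S(S(S(S(S(S(S(S(add(add(Z, mul(SZ, SZ)), mul(Z, mul(SSSZ, SZ)))))))))))
  [39] S(S(S(S(S(S(S(S(add(mul(SZ, SZ), mul(Z, mul(SSSZ, SZ)))))))))))
  [40] S(S(S(S(S(S(S(S(add(add(SZ, mul(Z, SZ)), mul(Z, mul(SSSZ, SZ)))))))))))
  [41] S(S(S(S(S(S(S(S(add(S(add(Z, mul(Z, SZ))), mul(Z, mul(SSSZ, SZ)))))))))))
  [42] S(S(S(S(S(S(S(S(S(add(add(Z, mul(Z, SZ)), mul(Z, mul(SSSZ, SZ))))))))))))
  [43] S(S(S(S(S(S(S(S(S(add(mul(Z, SZ), mul(Z, mul(SSSZ, SZ))))))))))))
  [44] S(S(S(S(S(S(S(S(S(add(Z, mul(Z, mul(SSSZ, SZ))))))))))))
  [45] S(S(S(S(S(S(S(S(S(mul(Z, mul(SSSZ, SZ)))))))))))
  [46] S^9(Z)

Term B:
  start: add(mul(add(SSZ, SZ), add(SSZ, SZ)), Z)
  [1] add(mul(S(add(SZ, SZ)), add(SSZ, SZ)), Z)
  [2] add(add(add(SSZ, SZ), mul(add(SZ, SZ), add(SSZ, SZ))), Z)
  [3] add(add(S(add(SZ, SZ)), mul(add(SZ, SZ), add(SSZ, SZ))), Z)
  [4] add(S(add(add(SZ, SZ), mul(add(SZ, SZ), add(SSZ, SZ)))), Z)
  [5] S(add(add(add(SZ, SZ), mul(add(SZ, SZ), add(SSZ, SZ))), Z))
  [6] S(add(add(S(add(Z, SZ)), mul(add(SZ, SZ), add(SSZ, SZ))), Z))
  [7] S(add(S(add(add(Z, SZ), mul(add(SZ, SZ), add(SSZ, SZ)))), Z))
  [8] S(S(add(add(add(Z, SZ), mul(add(SZ, SZ), add(SSZ, SZ))), Z)))
  [9] S(S(add(add(SZ, mul(add(SZ, SZ), add(SSZ, SZ))), Z)))
  [10] S(S(add(S(add(Z, mul(add(SZ, SZ), add(SSZ, SZ)))), Z)))
  [11] S(S(S(add(add(Z, mul(add(SZ, SZ), add(SSZ, SZ))), Z))))
  [12] S(S(S(add(mul(add(SZ, SZ), add(SSZ, SZ)), Z))))
  [13] S(S(S(add(mul(S(add(Z, SZ)), add(SSZ, SZ)), Z))))
  [14] S(S(S(add(add(add(SSZ, SZ), mul(add(Z, SZ), add(SSZ, SZ))), Z))))
  [15] S(S(S(add(add(S(add(SZ, SZ)), mul(add(Z, SZ), add(SSZ, SZ))), Z))))
  [16] S(S(S(add(S(add(add(SZ, SZ), mul(add(Z, SZ), add(SSZ, SZ)))), Z))))
  [17] S(S(S(S(add(add(add(SZ, SZ), mul(add(Z, SZ), add(SSZ, SZ))), Z)))))
  [18] S(S(S(S(add(add(S(add(Z, SZ)), mul(add(Z, SZ), add(SSZ, SZ))), Z)))))
  [19] S(S(S(S(add(S(add(add(Z, SZ), mul(add(Z, SZ), add(SSZ, SZ)))), Z)))))
  [20] S(S(S(S(S(add(add(add(Z, SZ), mul(add(Z, SZ), add(SSZ, SZ))), Z))))))
  [21] S(S(S(S(S(add(add(SZ, mul(add(Z, SZ), add(SSZ, SZ))), Z))))))
  [22] S(S(S(S(S(add(S(add(Z, mul(add(Z, SZ), add(SSZ, SZ)))), Z))))))
  [23] S(S(S(S(S(S(add(add(Z, mul(add(Z, SZ), add(SSZ, SZ))), Z)))))))
  [24] S(S(S(S(S(S(add(mul(add(Z, SZ), add(SSZ, SZ)), Z)))))))
  [25] S(S(S(S(S(S(add(mul(SZ, add(SSZ, SZ)), Z)))))))
  [26] S(S(S(S(S(S(add(add(add(SSZ, SZ), mul(Z, add(SSZ, SZ))), Z)))))))
  [27] S(S(S(S(S(S(add(add(S(add(SZ, SZ)), mul(Z, add(SSZ, SZ))), Z)))))))
  [28] S(S(S(S(S(S(add(S(add(add(SZ, SZ), mul(Z, add(SSZ, SZ)))), Z)))))))
  [29] S(S(S(S(S(S(S(add(add(add(SZ, SZ), mul(Z, add(SSZ, SZ))), Z))))))))
  [30] S(S(S(S(S(S(S(add(add(S(add(Z, SZ)), mul(Z, add(SSZ, SZ))), Z))))))))
  [31] S(S(S(S(S(S(S(add(S(add(add(Z, SZ), mul(Z, add(SSZ, SZ)))), Z))))))))
  [32] S(S(S(S(S(S(S(S(add(add(add(Z, SZ), mul(Z, add(SSZ, SZ))), Z)))))))))
  [33] S(S(S(S(S(S(S(S(add(add(SZ, mul(Z, add(SSZ, SZ))), Z)))))))))
  [34] S(S(S(S(S(S(S(S(add(S(add(Z, mul(Z, add(SSZ, SZ)))), Z)))))))))
  [35] S(S(S(S(S(S(S(S(S(add(add(Z, mul(Z, add(SSZ, SZ))), Z))))))))))
  [36] S(S(S(S(S(S(S(S(S(add(mul(Z, add(SSZ, SZ)), Z))))))))))
  [37] S(S(S(S(S(S(S(S(S(add(Z, Z))))))))))
  [38] S^9(Z)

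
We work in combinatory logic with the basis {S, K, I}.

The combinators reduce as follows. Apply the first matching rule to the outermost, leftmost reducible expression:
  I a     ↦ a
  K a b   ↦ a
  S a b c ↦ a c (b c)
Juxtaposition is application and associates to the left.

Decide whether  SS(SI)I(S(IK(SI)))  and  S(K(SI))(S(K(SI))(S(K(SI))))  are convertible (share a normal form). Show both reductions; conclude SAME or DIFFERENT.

Answer: SAME — A ⇓ S(K(SI))(S(K(SI))(S(K(SI)))), B ⇓ S(K(SI))(S(K(SI))(S(K(SI))))

Derivation:
Term A:
  start: SS(SI)I(S(IK(SI)))
  [1] SI(SII)(S(IK(SI)))
  [2] I(S(IK(SI)))(SII(S(IK(SI))))
  [3] S(IK(SI))(SII(S(IK(SI))))
  [4] S(K(SI))(SII(S(IK(SI))))
  [5] S(K(SI))(I(S(IK(SI)))(I(S(IK(SI)))))
  [6] S(K(SI))(S(IK(SI))(I(S(IK(SI)))))
  [7] S(K(SI))(S(K(SI))(I(S(IK(SI)))))
  [8] S(K(SI))(S(K(SI))(S(IK(SI))))
  [9] S(K(SI))(S(K(SI))(S(K(SI))))

Term B:
  start: S(K(SI))(S(K(SI))(S(K(SI))))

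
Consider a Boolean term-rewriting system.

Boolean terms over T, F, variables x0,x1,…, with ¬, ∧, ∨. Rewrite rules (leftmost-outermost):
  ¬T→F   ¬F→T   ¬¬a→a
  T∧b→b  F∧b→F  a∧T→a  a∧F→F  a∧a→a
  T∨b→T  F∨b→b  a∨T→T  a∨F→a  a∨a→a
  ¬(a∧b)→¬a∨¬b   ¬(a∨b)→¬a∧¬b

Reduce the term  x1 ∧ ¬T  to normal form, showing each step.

Answer: normal form = F  (in 2 steps)

Working:
  start: x1 ∧ ¬T
  [1] x1 ∧ F
  [2] F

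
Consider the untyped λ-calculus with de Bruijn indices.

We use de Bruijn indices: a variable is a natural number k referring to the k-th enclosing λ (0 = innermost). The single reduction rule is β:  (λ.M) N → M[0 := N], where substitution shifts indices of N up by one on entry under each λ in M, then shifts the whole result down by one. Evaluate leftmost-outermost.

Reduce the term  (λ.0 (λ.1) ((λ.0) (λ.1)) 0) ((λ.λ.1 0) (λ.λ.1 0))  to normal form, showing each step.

Answer: normal form = λ.λ.1 0  (in 12 steps)

Working:
  start: (λ.0 (λ.1) ((λ.0) (λ.1)) 0) ((λ.λ.1 0) (λ.λ.1 0))
  [1] (λ.λ.1 0) (λ.λ.1 0) (λ.(λ.λ.1 0) (λ.λ.1 0)) ((λ.0) (λ.(λ.λ.1 0) (λ.λ.1 0))) ((λ.λ.1 0) (λ.λ.1 0))
  [2] (λ.(λ.λ.1 0) 0) (λ.(λ.λ.1 0) (λ.λ.1 0)) ((λ.0) (λ.(λ.λ.1 0) (λ.λ.1 0))) ((λ.λ.1 0) (λ.λ.1 0))
  [3] (λ.λ.1 0) (λ.(λ.λ.1 0) (λ.λ.1 0)) ((λ.0) (λ.(λ.λ.1 0) (λ.λ.1 0))) ((λ.λ.1 0) (λ.λ.1 0))
  [4] (λ.(λ.(λ.λ.1 0) (λ.λ.1 0)) 0) ((λ.0) (λ.(λ.λ.1 0) (λ.λ.1 0))) ((λ.λ.1 0) (λ.λ.1 0))
  [5] (λ.(λ.λ.1 0) (λ.λ.1 0)) ((λ.0) (λ.(λ.λ.1 0) (λ.λ.1 0))) ((λ.λ.1 0) (λ.λ.1 0))
  [6] (λ.λ.1 0) (λ.λ.1 0) ((λ.λ.1 0) (λ.λ.1 0))
  [7] (λ.(λ.λ.1 0) 0) ((λ.λ.1 0) (λ.λ.1 0))
  [8] (λ.λ.1 0) ((λ.λ.1 0) (λ.λ.1 0))
  [9] λ.(λ.λ.1 0) (λ.λ.1 0) 0
  [10] λ.(λ.(λ.λ.1 0) 0) 0
  [11] λ.(λ.λ.1 0) 0
  [12] λ.λ.1 0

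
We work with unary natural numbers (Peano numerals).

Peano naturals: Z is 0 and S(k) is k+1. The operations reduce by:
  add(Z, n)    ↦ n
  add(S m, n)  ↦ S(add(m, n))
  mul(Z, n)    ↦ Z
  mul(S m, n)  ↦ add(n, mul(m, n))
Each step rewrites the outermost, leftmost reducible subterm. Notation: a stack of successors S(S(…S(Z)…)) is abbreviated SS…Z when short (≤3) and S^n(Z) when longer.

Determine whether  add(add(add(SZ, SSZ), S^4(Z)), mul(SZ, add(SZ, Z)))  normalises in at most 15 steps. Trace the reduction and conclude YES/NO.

Answer: NO — after 15 steps the term is S(S(S(S(S(S(S(add(add(SZ, Z), mul(Z, add(SZ, Z)))))))))), not yet normal

Reduction:
  start: add(add(add(SZ, SSZ), S^4(Z)), mul(SZ, add(SZ, Z)))
  →1  add(add(S(add(Z, SSZ)), S^4(Z)), mul(SZ, add(SZ, Z)))
  →2  add(S(add(add(Z, SSZ), S^4(Z))), mul(SZ, add(SZ, Z)))
  →3  S(add(add(add(Z, SSZ), S^4(Z)), mul(SZ, add(SZ, Z))))
  →4  S(add(add(SSZ, S^4(Z)), mul(SZ, add(SZ, Z))))
  →5  S(add(S(add(SZ, S^4(Z))), mul(SZ, add(SZ, Z))))
  →6  S(S(add(add(SZ, S^4(Z)), mul(SZ, add(SZ, Z)))))
  →7  S(S(add(S(add(Z, S^4(Z))), mul(SZ, add(SZ, Z)))))
  →8  S(S(S(add(add(Z, S^4(Z)), mul(SZ, add(SZ, Z))))))
  →9  S(S(S(add(S^4(Z), mul(SZ, add(SZ, Z))))))
  →10  S(S(S(S(add(SSSZ, mul(SZ, add(SZ, Z)))))))
  →11  S(S(S(S(S(add(SSZ, mul(SZ, add(SZ, Z))))))))
  →12  S(S(S(S(S(S(add(SZ, mul(SZ, add(SZ, Z)))))))))
  →13  S(S(S(S(S(S(S(add(Z, mul(SZ, add(SZ, Z))))))))))
  →14  S(S(S(S(S(S(S(mul(SZ, add(SZ, Z)))))))))
  →15  S(S(S(S(S(S(S(add(add(SZ, Z), mul(Z, add(SZ, Z))))))))))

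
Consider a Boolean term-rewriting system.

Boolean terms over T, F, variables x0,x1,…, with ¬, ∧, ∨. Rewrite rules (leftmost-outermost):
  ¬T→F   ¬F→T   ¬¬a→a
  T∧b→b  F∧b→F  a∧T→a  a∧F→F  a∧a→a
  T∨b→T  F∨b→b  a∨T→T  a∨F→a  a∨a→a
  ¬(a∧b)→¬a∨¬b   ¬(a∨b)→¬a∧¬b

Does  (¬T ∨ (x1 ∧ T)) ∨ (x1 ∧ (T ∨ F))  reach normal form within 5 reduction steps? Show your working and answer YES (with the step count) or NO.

  start: (¬T ∨ (x1 ∧ T)) ∨ (x1 ∧ (T ∨ F))
  →1  (F ∨ (x1 ∧ T)) ∨ (x1 ∧ (T ∨ F))
  →2  (x1 ∧ T) ∨ (x1 ∧ (T ∨ F))
  →3  x1 ∨ (x1 ∧ (T ∨ F))
  →4  x1 ∨ (x1 ∧ T)
  →5  x1 ∨ x1

Answer: NO — after 5 steps the term is x1 ∨ x1, not yet normal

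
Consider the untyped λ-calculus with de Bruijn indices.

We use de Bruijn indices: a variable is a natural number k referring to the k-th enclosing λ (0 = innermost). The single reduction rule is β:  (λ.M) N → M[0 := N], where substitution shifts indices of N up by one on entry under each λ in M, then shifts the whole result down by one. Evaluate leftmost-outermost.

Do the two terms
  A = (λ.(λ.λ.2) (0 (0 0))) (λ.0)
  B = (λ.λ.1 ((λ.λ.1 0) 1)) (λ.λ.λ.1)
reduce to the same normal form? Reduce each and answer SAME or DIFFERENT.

Term A:
  start: (λ.(λ.λ.2) (0 (0 0))) (λ.0)
  →1  (λ.λ.λ.0) ((λ.0) ((λ.0) (λ.0)))
  →2  λ.λ.0

Term B:
  start: (λ.λ.1 ((λ.λ.1 0) 1)) (λ.λ.λ.1)
  →1  λ.(λ.λ.λ.1) ((λ.λ.1 0) (λ.λ.λ.1))
  →2  λ.λ.λ.1

Answer: DIFFERENT — A ⇓ λ.λ.0, B ⇓ λ.λ.λ.1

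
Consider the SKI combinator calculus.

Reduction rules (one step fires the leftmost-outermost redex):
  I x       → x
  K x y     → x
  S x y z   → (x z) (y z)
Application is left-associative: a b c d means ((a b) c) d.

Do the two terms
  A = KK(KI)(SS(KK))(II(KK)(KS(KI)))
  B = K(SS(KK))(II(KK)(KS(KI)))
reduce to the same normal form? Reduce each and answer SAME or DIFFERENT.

Answer: SAME — A ⇓ SS(KK), B ⇓ SS(KK)

Reduction:
Term A:
  start: KK(KI)(SS(KK))(II(KK)(KS(KI)))
  →1  K(SS(KK))(II(KK)(KS(KI)))
  →2  SS(KK)

Term B:
  start: K(SS(KK))(II(KK)(KS(KI)))
  →1  SS(KK)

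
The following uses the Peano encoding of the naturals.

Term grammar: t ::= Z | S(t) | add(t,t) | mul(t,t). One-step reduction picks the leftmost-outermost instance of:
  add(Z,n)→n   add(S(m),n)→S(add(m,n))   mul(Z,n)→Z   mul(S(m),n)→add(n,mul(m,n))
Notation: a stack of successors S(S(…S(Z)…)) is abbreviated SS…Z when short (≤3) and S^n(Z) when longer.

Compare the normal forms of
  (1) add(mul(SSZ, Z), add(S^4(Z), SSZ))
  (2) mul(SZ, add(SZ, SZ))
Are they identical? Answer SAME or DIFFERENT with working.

Term A:
  start: add(mul(SSZ, Z), add(S^4(Z), SSZ))
  →1  add(add(Z, mul(SZ, Z)), add(S^4(Z), SSZ))
  →2  add(mul(SZ, Z), add(S^4(Z), SSZ))
  →3  add(add(Z, mul(Z, Z)), add(S^4(Z), SSZ))
  →4  add(mul(Z, Z), add(S^4(Z), SSZ))
  →5  add(Z, add(S^4(Z), SSZ))
  →6  add(S^4(Z), SSZ)
  →7  S(add(SSSZ, SSZ))
  →8  S(S(add(SSZ, SSZ)))
  →9  S(S(S(add(SZ, SSZ))))
  →10  S(S(S(S(add(Z, SSZ)))))
  →11  S^6(Z)

Term B:
  start: mul(SZ, add(SZ, SZ))
  →1  add(add(SZ, SZ), mul(Z, add(SZ, SZ)))
  →2  add(S(add(Z, SZ)), mul(Z, add(SZ, SZ)))
  →3  S(add(add(Z, SZ), mul(Z, add(SZ, SZ))))
  →4  S(add(SZ, mul(Z, add(SZ, SZ))))
  →5  S(S(add(Z, mul(Z, add(SZ, SZ)))))
  →6  S(S(mul(Z, add(SZ, SZ))))
  →7  SSZ

Answer: DIFFERENT — A ⇓ S^6(Z), B ⇓ SSZ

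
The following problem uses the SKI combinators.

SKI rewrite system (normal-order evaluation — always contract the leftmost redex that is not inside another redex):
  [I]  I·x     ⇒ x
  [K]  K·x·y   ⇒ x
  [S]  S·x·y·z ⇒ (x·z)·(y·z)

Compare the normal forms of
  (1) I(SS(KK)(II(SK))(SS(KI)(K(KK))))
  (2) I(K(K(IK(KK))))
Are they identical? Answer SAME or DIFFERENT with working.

Term A:
  start: I(SS(KK)(II(SK))(SS(KI)(K(KK))))
  →1  SS(KK)(II(SK))(SS(KI)(K(KK)))
  →2  S(II(SK))(KK(II(SK)))(SS(KI)(K(KK)))
  →3  II(SK)(SS(KI)(K(KK)))(KK(II(SK))(SS(KI)(K(KK))))
  →4  I(SK)(SS(KI)(K(KK)))(KK(II(SK))(SS(KI)(K(KK))))
  →5  SK(SS(KI)(K(KK)))(KK(II(SK))(SS(KI)(K(KK))))
  →6  K(KK(II(SK))(SS(KI)(K(KK))))(SS(KI)(K(KK))(KK(II(SK))(SS(KI)(K(KK)))))
  →7  KK(II(SK))(SS(KI)(K(KK)))
  →8  K(SS(KI)(K(KK)))
  →9  K(S(K(KK))(KI(K(KK))))
  →10  K(S(K(KK))I)

Term B:
  start: I(K(K(IK(KK))))
  →1  K(K(IK(KK)))
  →2  K(K(K(KK)))

Answer: DIFFERENT — A ⇓ K(S(K(KK))I), B ⇓ K(K(K(KK)))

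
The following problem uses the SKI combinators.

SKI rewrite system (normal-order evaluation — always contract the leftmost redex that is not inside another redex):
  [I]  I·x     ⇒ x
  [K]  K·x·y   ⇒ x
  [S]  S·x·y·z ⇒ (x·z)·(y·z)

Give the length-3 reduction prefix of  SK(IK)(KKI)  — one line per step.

Answer: after 3 steps: K

Derivation:
  start: SK(IK)(KKI)
  step 1: K(KKI)(IK(KKI))
  step 2: KKI
  step 3: K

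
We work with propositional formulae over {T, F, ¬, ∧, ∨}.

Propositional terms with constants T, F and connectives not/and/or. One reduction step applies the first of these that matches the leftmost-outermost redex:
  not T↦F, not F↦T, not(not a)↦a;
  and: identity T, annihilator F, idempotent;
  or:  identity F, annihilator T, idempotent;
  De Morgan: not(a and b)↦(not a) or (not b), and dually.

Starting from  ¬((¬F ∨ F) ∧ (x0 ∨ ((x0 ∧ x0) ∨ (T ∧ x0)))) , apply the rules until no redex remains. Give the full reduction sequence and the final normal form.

Answer: normal form = ¬x0  (in 14 steps)

Working:
  start: ¬((¬F ∨ F) ∧ (x0 ∨ ((x0 ∧ x0) ∨ (T ∧ x0))))
  [1] ¬(¬F ∨ F) ∨ ¬(x0 ∨ ((x0 ∧ x0) ∨ (T ∧ x0)))
  [2] (¬¬F ∧ ¬F) ∨ ¬(x0 ∨ ((x0 ∧ x0) ∨ (T ∧ x0)))
  [3] (F ∧ ¬F) ∨ ¬(x0 ∨ ((x0 ∧ x0) ∨ (T ∧ x0)))
  [4] F ∨ ¬(x0 ∨ ((x0 ∧ x0) ∨ (T ∧ x0)))
  [5] ¬(x0 ∨ ((x0 ∧ x0) ∨ (T ∧ x0)))
  [6] ¬x0 ∧ ¬((x0 ∧ x0) ∨ (T ∧ x0))
  [7] ¬x0 ∧ (¬(x0 ∧ x0) ∧ ¬(T ∧ x0))
  [8] ¬x0 ∧ ((¬x0 ∨ ¬x0) ∧ ¬(T ∧ x0))
  [9] ¬x0 ∧ (¬x0 ∧ ¬(T ∧ x0))
  [10] ¬x0 ∧ (¬x0 ∧ (¬T ∨ ¬x0))
  [11] ¬x0 ∧ (¬x0 ∧ (F ∨ ¬x0))
  [12] ¬x0 ∧ (¬x0 ∧ ¬x0)
  [13] ¬x0 ∧ ¬x0
  [14] ¬x0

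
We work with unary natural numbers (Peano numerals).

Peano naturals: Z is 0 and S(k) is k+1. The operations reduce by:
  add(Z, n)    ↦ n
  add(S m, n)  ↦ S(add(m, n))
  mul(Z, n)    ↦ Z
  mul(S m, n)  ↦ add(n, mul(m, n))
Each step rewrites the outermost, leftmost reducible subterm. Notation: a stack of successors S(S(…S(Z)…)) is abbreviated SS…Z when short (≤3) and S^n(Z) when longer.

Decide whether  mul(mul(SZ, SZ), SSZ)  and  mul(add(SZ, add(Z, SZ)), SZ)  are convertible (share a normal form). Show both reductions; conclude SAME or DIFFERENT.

Answer: SAME — A ⇓ SSZ, B ⇓ SSZ

Derivation:
Term A:
  start: mul(mul(SZ, SZ), SSZ)
  →1  mul(add(SZ, mul(Z, SZ)), SSZ)
  →2  mul(S(add(Z, mul(Z, SZ))), SSZ)
  →3  add(SSZ, mul(add(Z, mul(Z, SZ)), SSZ))
  →4  S(add(SZ, mul(add(Z, mul(Z, SZ)), SSZ)))
  →5  S(S(add(Z, mul(add(Z, mul(Z, SZ)), SSZ))))
  →6  S(S(mul(add(Z, mul(Z, SZ)), SSZ)))
  →7  S(S(mul(mul(Z, SZ), SSZ)))
  →8  S(S(mul(Z, SSZ)))
  →9  SSZ

Term B:
  start: mul(add(SZ, add(Z, SZ)), SZ)
  →1  mul(S(add(Z, add(Z, SZ))), SZ)
  →2  add(SZ, mul(add(Z, add(Z, SZ)), SZ))
  →3  S(add(Z, mul(add(Z, add(Z, SZ)), SZ)))
  →4  S(mul(add(Z, add(Z, SZ)), SZ))
  →5  S(mul(add(Z, SZ), SZ))
  →6  S(mul(SZ, SZ))
  →7  S(add(SZ, mul(Z, SZ)))
  →8  S(S(add(Z, mul(Z, SZ))))
  →9  S(S(mul(Z, SZ)))
  →10  SSZ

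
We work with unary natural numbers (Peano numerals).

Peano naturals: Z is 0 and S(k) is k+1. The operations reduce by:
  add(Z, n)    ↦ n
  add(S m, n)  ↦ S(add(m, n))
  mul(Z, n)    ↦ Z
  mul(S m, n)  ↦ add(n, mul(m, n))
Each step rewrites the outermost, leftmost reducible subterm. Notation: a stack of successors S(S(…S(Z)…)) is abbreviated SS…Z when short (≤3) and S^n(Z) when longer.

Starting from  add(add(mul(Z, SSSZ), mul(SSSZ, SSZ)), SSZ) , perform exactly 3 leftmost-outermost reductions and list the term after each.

  start: add(add(mul(Z, SSSZ), mul(SSSZ, SSZ)), SSZ)
  →1  add(add(Z, mul(SSSZ, SSZ)), SSZ)
  →2  add(mul(SSSZ, SSZ), SSZ)
  →3  add(add(SSZ, mul(SSZ, SSZ)), SSZ)

Answer: after 3 steps: add(add(SSZ, mul(SSZ, SSZ)), SSZ)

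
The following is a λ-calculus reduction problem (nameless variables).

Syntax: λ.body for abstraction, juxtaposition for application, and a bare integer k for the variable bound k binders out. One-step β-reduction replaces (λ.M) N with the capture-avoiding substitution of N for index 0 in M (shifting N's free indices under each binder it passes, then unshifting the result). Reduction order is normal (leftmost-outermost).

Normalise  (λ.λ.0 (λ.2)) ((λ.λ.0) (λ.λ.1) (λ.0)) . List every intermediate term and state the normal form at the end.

  start: (λ.λ.0 (λ.2)) ((λ.λ.0) (λ.λ.1) (λ.0))
  step 1: λ.0 (λ.(λ.λ.0) (λ.λ.1) (λ.0))
  step 2: λ.0 (λ.(λ.0) (λ.0))
  step 3: λ.0 (λ.λ.0)

Answer: normal form = λ.0 (λ.λ.0)  (in 3 steps)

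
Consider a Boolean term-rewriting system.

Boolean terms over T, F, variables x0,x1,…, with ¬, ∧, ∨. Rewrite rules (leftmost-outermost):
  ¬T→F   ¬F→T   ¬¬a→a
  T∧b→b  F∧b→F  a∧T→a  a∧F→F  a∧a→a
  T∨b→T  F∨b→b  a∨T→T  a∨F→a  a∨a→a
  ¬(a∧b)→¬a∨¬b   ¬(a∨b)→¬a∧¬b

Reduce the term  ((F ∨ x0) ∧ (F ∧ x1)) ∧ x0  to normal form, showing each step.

  start: ((F ∨ x0) ∧ (F ∧ x1)) ∧ x0
  →1  (x0 ∧ (F ∧ x1)) ∧ x0
  →2  (x0 ∧ F) ∧ x0
  →3  F ∧ x0
  →4  F

Answer: normal form = F  (in 4 steps)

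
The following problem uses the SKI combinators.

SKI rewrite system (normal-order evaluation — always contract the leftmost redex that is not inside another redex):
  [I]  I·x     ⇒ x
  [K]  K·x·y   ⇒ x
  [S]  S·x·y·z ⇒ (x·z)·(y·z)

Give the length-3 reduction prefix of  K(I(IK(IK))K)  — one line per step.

  start: K(I(IK(IK))K)
  →1  K(IK(IK)K)
  →2  K(K(IK)K)
  →3  K(IK)

Answer: after 3 steps: K(IK)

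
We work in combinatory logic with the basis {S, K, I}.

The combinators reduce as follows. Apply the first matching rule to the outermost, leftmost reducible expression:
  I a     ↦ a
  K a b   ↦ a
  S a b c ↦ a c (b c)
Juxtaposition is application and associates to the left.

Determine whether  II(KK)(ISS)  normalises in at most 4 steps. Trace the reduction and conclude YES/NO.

Answer: YES — reaches normal form K in 3 ≤ 4 steps

Reduction:
  start: II(KK)(ISS)
  step 1: I(KK)(ISS)
  step 2: KK(ISS)
  step 3: K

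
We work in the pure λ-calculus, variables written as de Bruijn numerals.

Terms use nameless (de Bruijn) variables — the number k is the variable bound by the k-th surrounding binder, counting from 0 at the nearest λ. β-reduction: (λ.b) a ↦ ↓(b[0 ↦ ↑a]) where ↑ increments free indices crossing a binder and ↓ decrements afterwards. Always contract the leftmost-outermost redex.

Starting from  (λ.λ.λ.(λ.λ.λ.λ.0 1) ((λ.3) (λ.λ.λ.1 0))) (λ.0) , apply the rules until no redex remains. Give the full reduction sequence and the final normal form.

  start: (λ.λ.λ.(λ.λ.λ.λ.0 1) ((λ.3) (λ.λ.λ.1 0))) (λ.0)
  →1  λ.λ.(λ.λ.λ.λ.0 1) ((λ.λ.0) (λ.λ.λ.1 0))
  →2  λ.λ.λ.λ.λ.0 1

Answer: normal form = λ.λ.λ.λ.λ.0 1  (in 2 steps)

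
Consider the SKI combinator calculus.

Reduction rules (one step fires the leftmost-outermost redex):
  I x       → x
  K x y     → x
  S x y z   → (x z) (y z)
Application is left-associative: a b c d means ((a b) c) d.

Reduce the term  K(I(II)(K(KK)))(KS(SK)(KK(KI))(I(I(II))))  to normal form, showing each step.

  start: K(I(II)(K(KK)))(KS(SK)(KK(KI))(I(I(II))))
  →1  I(II)(K(KK))
  →2  II(K(KK))
  →3  I(K(KK))
  →4  K(KK)

Answer: normal form = K(KK)  (in 4 steps)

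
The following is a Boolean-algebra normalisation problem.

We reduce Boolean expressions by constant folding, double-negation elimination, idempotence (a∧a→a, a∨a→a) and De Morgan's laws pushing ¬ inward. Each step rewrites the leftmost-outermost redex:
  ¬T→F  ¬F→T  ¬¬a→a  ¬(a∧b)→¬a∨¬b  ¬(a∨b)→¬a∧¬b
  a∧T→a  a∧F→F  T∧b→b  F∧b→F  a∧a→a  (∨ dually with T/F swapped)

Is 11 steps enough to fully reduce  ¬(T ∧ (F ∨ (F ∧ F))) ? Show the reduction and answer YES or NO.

  start: ¬(T ∧ (F ∨ (F ∧ F)))
  [1] ¬T ∨ ¬(F ∨ (F ∧ F))
  [2] F ∨ ¬(F ∨ (F ∧ F))
  [3] ¬(F ∨ (F ∧ F))
  [4] ¬F ∧ ¬(F ∧ F)
  [5] T ∧ ¬(F ∧ F)
  [6] ¬(F ∧ F)
  [7] ¬F ∨ ¬F
  [8] ¬F
  [9] T

Answer: YES — reaches normal form T in 9 ≤ 11 steps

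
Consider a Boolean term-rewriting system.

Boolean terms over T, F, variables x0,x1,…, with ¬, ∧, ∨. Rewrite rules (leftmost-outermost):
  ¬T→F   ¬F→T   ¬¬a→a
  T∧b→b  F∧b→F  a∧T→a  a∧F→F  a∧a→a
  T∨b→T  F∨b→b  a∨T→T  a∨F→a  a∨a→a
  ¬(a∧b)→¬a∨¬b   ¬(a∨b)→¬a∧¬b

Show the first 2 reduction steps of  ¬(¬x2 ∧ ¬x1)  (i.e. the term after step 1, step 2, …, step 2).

Answer: after 2 steps: x2 ∨ ¬¬x1

Working:
  start: ¬(¬x2 ∧ ¬x1)
  →1  ¬¬x2 ∨ ¬¬x1
  →2  x2 ∨ ¬¬x1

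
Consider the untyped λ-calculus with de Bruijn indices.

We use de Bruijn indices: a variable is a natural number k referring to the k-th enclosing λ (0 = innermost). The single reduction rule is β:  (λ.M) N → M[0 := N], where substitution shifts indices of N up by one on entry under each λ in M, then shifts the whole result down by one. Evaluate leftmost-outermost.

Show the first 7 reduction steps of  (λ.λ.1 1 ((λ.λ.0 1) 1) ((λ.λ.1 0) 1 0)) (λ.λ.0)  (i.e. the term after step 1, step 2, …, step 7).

  start: (λ.λ.1 1 ((λ.λ.0 1) 1) ((λ.λ.1 0) 1 0)) (λ.λ.0)
  step 1: λ.(λ.λ.0) (λ.λ.0) ((λ.λ.0 1) (λ.λ.0)) ((λ.λ.1 0) (λ.λ.0) 0)
  step 2: λ.(λ.0) ((λ.λ.0 1) (λ.λ.0)) ((λ.λ.1 0) (λ.λ.0) 0)
  step 3: λ.(λ.λ.0 1) (λ.λ.0) ((λ.λ.1 0) (λ.λ.0) 0)
  step 4: λ.(λ.0 (λ.λ.0)) ((λ.λ.1 0) (λ.λ.0) 0)
  step 5: λ.(λ.λ.1 0) (λ.λ.0) 0 (λ.λ.0)
  step 6: λ.(λ.(λ.λ.0) 0) 0 (λ.λ.0)
  step 7: λ.(λ.λ.0) 0 (λ.λ.0)

Answer: after 7 steps: λ.(λ.λ.0) 0 (λ.λ.0)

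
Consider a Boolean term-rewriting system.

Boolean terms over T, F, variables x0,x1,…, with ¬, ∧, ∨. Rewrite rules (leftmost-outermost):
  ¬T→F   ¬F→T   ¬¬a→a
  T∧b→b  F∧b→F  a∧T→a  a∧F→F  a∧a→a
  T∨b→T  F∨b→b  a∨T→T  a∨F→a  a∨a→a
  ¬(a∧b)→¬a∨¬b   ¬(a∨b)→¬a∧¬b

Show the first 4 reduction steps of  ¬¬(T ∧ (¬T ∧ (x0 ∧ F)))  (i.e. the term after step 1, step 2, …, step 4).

Answer: after 4 steps: F

Derivation:
  start: ¬¬(T ∧ (¬T ∧ (x0 ∧ F)))
  →1  T ∧ (¬T ∧ (x0 ∧ F))
  →2  ¬T ∧ (x0 ∧ F)
  →3  F ∧ (x0 ∧ F)
  →4  F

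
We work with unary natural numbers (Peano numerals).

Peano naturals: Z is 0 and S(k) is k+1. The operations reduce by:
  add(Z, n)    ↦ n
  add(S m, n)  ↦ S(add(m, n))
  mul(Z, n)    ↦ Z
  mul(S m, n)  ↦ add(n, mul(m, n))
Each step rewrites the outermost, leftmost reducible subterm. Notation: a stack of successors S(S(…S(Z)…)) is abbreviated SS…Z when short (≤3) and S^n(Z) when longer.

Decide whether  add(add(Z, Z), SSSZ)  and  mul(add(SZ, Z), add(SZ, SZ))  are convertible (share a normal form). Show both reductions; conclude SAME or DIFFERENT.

Answer: DIFFERENT — A ⇓ SSSZ, B ⇓ SSZ

Reduction:
Term A:
  start: add(add(Z, Z), SSSZ)
  →1  add(Z, SSSZ)
  →2  SSSZ

Term B:
  start: mul(add(SZ, Z), add(SZ, SZ))
  →1  mul(S(add(Z, Z)), add(SZ, SZ))
  →2  add(add(SZ, SZ), mul(add(Z, Z), add(SZ, SZ)))
  →3  add(S(add(Z, SZ)), mul(add(Z, Z), add(SZ, SZ)))
  →4  S(add(add(Z, SZ), mul(add(Z, Z), add(SZ, SZ))))
  →5  S(add(SZ, mul(add(Z, Z), add(SZ, SZ))))
  →6  S(S(add(Z, mul(add(Z, Z), add(SZ, SZ)))))
  →7  S(S(mul(add(Z, Z), add(SZ, SZ))))
  →8  S(S(mul(Z, add(SZ, SZ))))
  →9  SSZ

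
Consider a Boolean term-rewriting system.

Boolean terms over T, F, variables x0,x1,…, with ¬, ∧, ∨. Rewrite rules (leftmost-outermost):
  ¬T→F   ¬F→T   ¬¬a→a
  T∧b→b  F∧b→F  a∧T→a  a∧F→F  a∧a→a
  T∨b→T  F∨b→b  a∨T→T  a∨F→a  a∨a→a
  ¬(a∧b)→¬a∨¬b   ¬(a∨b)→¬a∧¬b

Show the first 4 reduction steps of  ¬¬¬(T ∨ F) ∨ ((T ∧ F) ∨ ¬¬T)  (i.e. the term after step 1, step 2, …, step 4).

  start: ¬¬¬(T ∨ F) ∨ ((T ∧ F) ∨ ¬¬T)
  →1  ¬(T ∨ F) ∨ ((T ∧ F) ∨ ¬¬T)
  →2  (¬T ∧ ¬F) ∨ ((T ∧ F) ∨ ¬¬T)
  →3  (F ∧ ¬F) ∨ ((T ∧ F) ∨ ¬¬T)
  →4  F ∨ ((T ∧ F) ∨ ¬¬T)

Answer: after 4 steps: F ∨ ((T ∧ F) ∨ ¬¬T)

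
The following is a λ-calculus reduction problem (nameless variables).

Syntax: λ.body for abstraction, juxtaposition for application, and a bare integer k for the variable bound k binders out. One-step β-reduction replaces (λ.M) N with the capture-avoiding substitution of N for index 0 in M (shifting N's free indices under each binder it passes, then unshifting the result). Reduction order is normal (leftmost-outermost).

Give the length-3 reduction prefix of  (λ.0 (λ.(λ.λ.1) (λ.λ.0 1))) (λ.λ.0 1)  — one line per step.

Answer: after 3 steps: λ.0 (λ.λ.λ.λ.0 1)

Derivation:
  start: (λ.0 (λ.(λ.λ.1) (λ.λ.0 1))) (λ.λ.0 1)
  step 1: (λ.λ.0 1) (λ.(λ.λ.1) (λ.λ.0 1))
  step 2: λ.0 (λ.(λ.λ.1) (λ.λ.0 1))
  step 3: λ.0 (λ.λ.λ.λ.0 1)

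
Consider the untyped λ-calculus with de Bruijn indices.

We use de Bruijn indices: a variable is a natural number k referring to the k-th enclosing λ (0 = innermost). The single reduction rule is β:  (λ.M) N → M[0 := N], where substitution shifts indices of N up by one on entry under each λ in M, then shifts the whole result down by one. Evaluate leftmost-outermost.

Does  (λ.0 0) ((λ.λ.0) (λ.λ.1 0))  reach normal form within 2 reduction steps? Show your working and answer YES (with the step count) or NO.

  start: (λ.0 0) ((λ.λ.0) (λ.λ.1 0))
  →1  (λ.λ.0) (λ.λ.1 0) ((λ.λ.0) (λ.λ.1 0))
  →2  (λ.0) ((λ.λ.0) (λ.λ.1 0))

Answer: NO — after 2 steps the term is (λ.0) ((λ.λ.0) (λ.λ.1 0)), not yet normal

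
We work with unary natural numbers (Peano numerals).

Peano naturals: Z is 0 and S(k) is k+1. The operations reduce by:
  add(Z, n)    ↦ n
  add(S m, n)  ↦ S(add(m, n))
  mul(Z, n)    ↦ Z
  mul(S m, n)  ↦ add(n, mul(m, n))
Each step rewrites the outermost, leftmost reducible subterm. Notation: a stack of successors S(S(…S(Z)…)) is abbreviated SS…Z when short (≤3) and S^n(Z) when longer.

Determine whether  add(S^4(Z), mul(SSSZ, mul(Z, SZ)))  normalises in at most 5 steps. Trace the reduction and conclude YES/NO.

  start: add(S^4(Z), mul(SSSZ, mul(Z, SZ)))
  step 1: S(add(SSSZ, mul(SSSZ, mul(Z, SZ))))
  step 2: S(S(add(SSZ, mul(SSSZ, mul(Z, SZ)))))
  step 3: S(S(S(add(SZ, mul(SSSZ, mul(Z, SZ))))))
  step 4: S(S(S(S(add(Z, mul(SSSZ, mul(Z, SZ)))))))
  step 5: S(S(S(S(mul(SSSZ, mul(Z, SZ))))))

Answer: NO — after 5 steps the term is S(S(S(S(mul(SSSZ, mul(Z, SZ)))))), not yet normal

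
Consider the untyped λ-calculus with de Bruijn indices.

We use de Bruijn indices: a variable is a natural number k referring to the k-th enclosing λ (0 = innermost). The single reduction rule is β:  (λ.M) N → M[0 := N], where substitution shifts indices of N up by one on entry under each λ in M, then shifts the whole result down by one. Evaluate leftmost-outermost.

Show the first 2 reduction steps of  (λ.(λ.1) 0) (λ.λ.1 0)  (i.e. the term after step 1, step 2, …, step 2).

  start: (λ.(λ.1) 0) (λ.λ.1 0)
  →1  (λ.λ.λ.1 0) (λ.λ.1 0)
  →2  λ.λ.1 0

Answer: after 2 steps: λ.λ.1 0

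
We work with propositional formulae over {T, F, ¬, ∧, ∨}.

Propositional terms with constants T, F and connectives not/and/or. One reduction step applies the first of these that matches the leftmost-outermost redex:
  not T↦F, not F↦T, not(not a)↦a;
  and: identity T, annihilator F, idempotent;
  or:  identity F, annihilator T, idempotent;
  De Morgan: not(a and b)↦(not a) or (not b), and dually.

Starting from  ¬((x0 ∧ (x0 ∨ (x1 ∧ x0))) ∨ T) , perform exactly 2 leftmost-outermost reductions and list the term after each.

Answer: after 2 steps: (¬x0 ∨ ¬(x0 ∨ (x1 ∧ x0))) ∧ ¬T

Working:
  start: ¬((x0 ∧ (x0 ∨ (x1 ∧ x0))) ∨ T)
  [1] ¬(x0 ∧ (x0 ∨ (x1 ∧ x0))) ∧ ¬T
  [2] (¬x0 ∨ ¬(x0 ∨ (x1 ∧ x0))) ∧ ¬T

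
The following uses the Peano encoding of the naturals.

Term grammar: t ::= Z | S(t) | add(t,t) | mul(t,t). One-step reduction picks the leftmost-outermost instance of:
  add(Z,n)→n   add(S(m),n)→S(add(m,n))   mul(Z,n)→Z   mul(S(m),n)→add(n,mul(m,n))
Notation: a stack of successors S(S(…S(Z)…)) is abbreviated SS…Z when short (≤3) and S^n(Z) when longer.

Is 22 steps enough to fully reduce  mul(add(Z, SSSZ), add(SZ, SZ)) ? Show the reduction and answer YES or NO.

Answer: YES — reaches normal form S^6(Z) in 20 ≤ 22 steps

Working:
  start: mul(add(Z, SSSZ), add(SZ, SZ))
  step 1: mul(SSSZ, add(SZ, SZ))
  step 2: add(add(SZ, SZ), mul(SSZ, add(SZ, SZ)))
  step 3: add(S(add(Z, SZ)), mul(SSZ, add(SZ, SZ)))
  step 4: S(add(add(Z, SZ), mul(SSZ, add(SZ, SZ))))
  step 5: S(add(SZ, mul(SSZ, add(SZ, SZ))))
  step 6: S(S(add(Z, mul(SSZ, add(SZ, SZ)))))
  step 7: S(S(mul(SSZ, add(SZ, SZ))))
  step 8: S(S(add(add(SZ, SZ), mul(SZ, add(SZ, SZ)))))
  step 9: S(S(add(S(add(Z, SZ)), mul(SZ, add(SZ, SZ)))))
  step 10: S(S(S(add(add(Z, SZ), mul(SZ, add(SZ, SZ))))))
  step 11: S(S(S(add(SZ, mul(SZ, add(SZ, SZ))))))
  step 12: S(S(S(S(add(Z, mul(SZ, add(SZ, SZ)))))))
  step 13: S(S(S(S(mul(SZ, add(SZ, SZ))))))
  step 14: S(S(S(S(add(add(SZ, SZ), mul(Z, add(SZ, SZ)))))))
  step 15: S(S(S(S(add(S(add(Z, SZ)), mul(Z, add(SZ, SZ)))))))
  step 16: S(S(S(S(S(add(add(Z, SZ), mul(Z, add(SZ, SZ))))))))
  step 17: S(S(S(S(S(add(SZ, mul(Z, add(SZ, SZ))))))))
  step 18: S(S(S(S(S(S(add(Z, mul(Z, add(SZ, SZ)))))))))
  step 19: S(S(S(S(S(S(mul(Z, add(SZ, SZ))))))))
  step 20: S^6(Z)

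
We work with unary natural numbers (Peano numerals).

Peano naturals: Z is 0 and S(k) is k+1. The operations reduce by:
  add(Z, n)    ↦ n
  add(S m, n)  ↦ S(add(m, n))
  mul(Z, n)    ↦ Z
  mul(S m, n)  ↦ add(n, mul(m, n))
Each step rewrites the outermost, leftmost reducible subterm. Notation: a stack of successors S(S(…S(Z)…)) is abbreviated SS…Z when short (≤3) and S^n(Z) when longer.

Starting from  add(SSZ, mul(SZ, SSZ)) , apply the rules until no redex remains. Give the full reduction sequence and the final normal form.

  start: add(SSZ, mul(SZ, SSZ))
  step 1: S(add(SZ, mul(SZ, SSZ)))
  step 2: S(S(add(Z, mul(SZ, SSZ))))
  step 3: S(S(mul(SZ, SSZ)))
  step 4: S(S(add(SSZ, mul(Z, SSZ))))
  step 5: S(S(S(add(SZ, mul(Z, SSZ)))))
  step 6: S(S(S(S(add(Z, mul(Z, SSZ))))))
  step 7: S(S(S(S(mul(Z, SSZ)))))
  step 8: S^4(Z)

Answer: normal form = S^4(Z)  (in 8 steps)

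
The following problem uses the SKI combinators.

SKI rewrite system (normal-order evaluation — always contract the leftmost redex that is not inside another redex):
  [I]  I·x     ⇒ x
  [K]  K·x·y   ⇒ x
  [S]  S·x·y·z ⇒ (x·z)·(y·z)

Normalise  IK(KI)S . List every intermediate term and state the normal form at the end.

  start: IK(KI)S
  →1  K(KI)S
  →2  KI

Answer: normal form = KI  (in 2 steps)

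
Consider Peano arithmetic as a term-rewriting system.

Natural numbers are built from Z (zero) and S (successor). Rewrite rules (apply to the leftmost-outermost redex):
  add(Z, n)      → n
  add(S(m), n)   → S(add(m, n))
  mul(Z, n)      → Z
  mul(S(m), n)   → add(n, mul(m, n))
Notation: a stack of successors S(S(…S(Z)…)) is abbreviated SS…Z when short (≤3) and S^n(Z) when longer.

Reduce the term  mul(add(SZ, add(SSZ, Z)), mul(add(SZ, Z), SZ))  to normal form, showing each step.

  start: mul(add(SZ, add(SSZ, Z)), mul(add(SZ, Z), SZ))
  →1  mul(S(add(Z, add(SSZ, Z))), mul(add(SZ, Z), SZ))
  →2  add(mul(add(SZ, Z), SZ), mul(add(Z, add(SSZ, Z)), mul(add(SZ, Z), SZ)))
  →3  add(mul(S(add(Z, Z)), SZ), mul(add(Z, add(SSZ, Z)), mul(add(SZ, Z), SZ)))
  →4  add(add(SZ, mul(add(Z, Z), SZ)), mul(add(Z, add(SSZ, Z)), mul(add(SZ, Z), SZ)))
  →5  add(S(add(Z, mul(add(Z, Z), SZ))), mul(add(Z, add(SSZ, Z)), mul(add(SZ, Z), SZ)))
  →6  S(add(add(Z, mul(add(Z, Z), SZ)), mul(add(Z, add(SSZ, Z)), mul(add(SZ, Z), SZ))))
  →7  S(add(mul(add(Z, Z), SZ), mul(add(Z, add(SSZ, Z)), mul(add(SZ, Z), SZ))))
  →8  S(add(mul(Z, SZ), mul(add(Z, add(SSZ, Z)), mul(add(SZ, Z), SZ))))
  →9  S(add(Z, mul(add(Z, add(SSZ, Z)), mul(add(SZ, Z), SZ))))
  →10  S(mul(add(Z, add(SSZ, Z)), mul(add(SZ, Z), SZ)))
  →11  S(mul(add(SSZ, Z), mul(add(SZ, Z), SZ)))
  →12  S(mul(S(add(SZ, Z)), mul(add(SZ, Z), SZ)))
  →13  S(add(mul(add(SZ, Z), SZ), mul(add(SZ, Z), mul(add(SZ, Z), SZ))))
  →14  S(add(mul(S(add(Z, Z)), SZ), mul(add(SZ, Z), mul(add(SZ, Z), SZ))))
  →15  S(add(add(SZ, mul(add(Z, Z), SZ)), mul(add(SZ, Z), mul(add(SZ, Z), SZ))))
  →16  S(add(S(add(Z, mul(add(Z, Z), SZ))), mul(add(SZ, Z), mul(add(SZ, Z), SZ))))
  →17  S(S(add(add(Z, mul(add(Z, Z), SZ)), mul(add(SZ, Z), mul(add(SZ, Z), SZ)))))
  →18  S(S(add(mul(add(Z, Z), SZ), mul(add(SZ, Z), mul(add(SZ, Z), SZ)))))
  →19  S(S(add(mul(Z, SZ), mul(add(SZ, Z), mul(add(SZ, Z), SZ)))))
  →20  S(S(add(Z, mul(add(SZ, Z), mul(add(SZ, Z), SZ)))))
  →21  S(S(mul(add(SZ, Z), mul(add(SZ, Z), SZ))))
  →22  S(S(mul(S(add(Z, Z)), mul(add(SZ, Z), SZ))))
  →23  S(S(add(mul(add(SZ, Z), SZ), mul(add(Z, Z), mul(add(SZ, Z), SZ)))))
  →24  S(S(add(mul(S(add(Z, Z)), SZ), mul(add(Z, Z), mul(add(SZ, Z), SZ)))))
  →25  S(S(add(add(SZ, mul(add(Z, Z), SZ)), mul(add(Z, Z), mul(add(SZ, Z), SZ)))))
  →26  S(S(add(S(add(Z, mul(add(Z, Z), SZ))), mul(add(Z, Z), mul(add(SZ, Z), SZ)))))
  →27  S(S(S(add(add(Z, mul(add(Z, Z), SZ)), mul(add(Z, Z), mul(add(SZ, Z), SZ))))))
  →28  S(S(S(add(mul(add(Z, Z), SZ), mul(add(Z, Z), mul(add(SZ, Z), SZ))))))
  →29  S(S(S(add(mul(Z, SZ), mul(add(Z, Z), mul(add(SZ, Z), SZ))))))
  →30  S(S(S(add(Z, mul(add(Z, Z), mul(add(SZ, Z), SZ))))))
  →31  S(S(S(mul(add(Z, Z), mul(add(SZ, Z), SZ)))))
  →32  S(S(S(mul(Z, mul(add(SZ, Z), SZ)))))
  →33  SSSZ

Answer: normal form = SSSZ  (in 33 steps)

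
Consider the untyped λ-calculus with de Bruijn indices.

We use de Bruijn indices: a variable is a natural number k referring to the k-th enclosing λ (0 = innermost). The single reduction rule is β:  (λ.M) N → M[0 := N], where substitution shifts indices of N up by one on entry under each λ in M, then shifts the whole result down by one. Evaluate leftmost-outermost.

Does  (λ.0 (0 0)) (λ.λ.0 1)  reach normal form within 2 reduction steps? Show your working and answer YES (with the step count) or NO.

  start: (λ.0 (0 0)) (λ.λ.0 1)
  step 1: (λ.λ.0 1) ((λ.λ.0 1) (λ.λ.0 1))
  step 2: λ.0 ((λ.λ.0 1) (λ.λ.0 1))

Answer: NO — after 2 steps the term is λ.0 ((λ.λ.0 1) (λ.λ.0 1)), not yet normal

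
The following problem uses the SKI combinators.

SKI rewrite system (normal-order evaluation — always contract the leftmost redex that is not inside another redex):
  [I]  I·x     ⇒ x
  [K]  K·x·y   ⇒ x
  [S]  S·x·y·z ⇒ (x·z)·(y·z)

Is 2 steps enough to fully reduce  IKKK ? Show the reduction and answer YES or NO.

  start: IKKK
  step 1: KKK
  step 2: K

Answer: YES — reaches normal form K in 2 ≤ 2 steps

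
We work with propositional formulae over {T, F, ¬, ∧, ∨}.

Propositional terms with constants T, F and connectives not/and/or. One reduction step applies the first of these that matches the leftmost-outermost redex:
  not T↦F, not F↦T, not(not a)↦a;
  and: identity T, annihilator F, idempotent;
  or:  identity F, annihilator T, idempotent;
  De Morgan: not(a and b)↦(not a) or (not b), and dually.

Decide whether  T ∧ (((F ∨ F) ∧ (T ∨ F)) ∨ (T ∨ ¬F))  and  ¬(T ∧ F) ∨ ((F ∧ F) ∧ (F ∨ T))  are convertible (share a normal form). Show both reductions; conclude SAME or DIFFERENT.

Answer: SAME — A ⇓ T, B ⇓ T

Reduction:
Term A:
  start: T ∧ (((F ∨ F) ∧ (T ∨ F)) ∨ (T ∨ ¬F))
  step 1: ((F ∨ F) ∧ (T ∨ F)) ∨ (T ∨ ¬F)
  step 2: (F ∧ (T ∨ F)) ∨ (T ∨ ¬F)
  step 3: F ∨ (T ∨ ¬F)
  step 4: T ∨ ¬F
  step 5: T

Term B:
  start: ¬(T ∧ F) ∨ ((F ∧ F) ∧ (F ∨ T))
  step 1: (¬T ∨ ¬F) ∨ ((F ∧ F) ∧ (F ∨ T))
  step 2: (F ∨ ¬F) ∨ ((F ∧ F) ∧ (F ∨ T))
  step 3: ¬F ∨ ((F ∧ F) ∧ (F ∨ T))
  step 4: T ∨ ((F ∧ F) ∧ (F ∨ T))
  step 5: T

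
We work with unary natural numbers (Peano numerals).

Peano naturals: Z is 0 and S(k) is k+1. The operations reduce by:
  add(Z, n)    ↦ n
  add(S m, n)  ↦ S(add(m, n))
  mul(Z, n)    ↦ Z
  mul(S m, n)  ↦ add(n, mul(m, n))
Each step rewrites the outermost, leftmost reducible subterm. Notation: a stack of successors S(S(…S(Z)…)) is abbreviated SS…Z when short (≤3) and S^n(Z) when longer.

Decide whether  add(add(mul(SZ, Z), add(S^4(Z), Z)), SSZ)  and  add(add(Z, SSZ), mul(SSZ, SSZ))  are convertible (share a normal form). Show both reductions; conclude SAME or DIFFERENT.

Answer: SAME — A ⇓ S^6(Z), B ⇓ S^6(Z)

Working:
Term A:
  start: add(add(mul(SZ, Z), add(S^4(Z), Z)), SSZ)
  step 1: add(add(add(Z, mul(Z, Z)), add(S^4(Z), Z)), SSZ)
  step 2: add(add(mul(Z, Z), add(S^4(Z), Z)), SSZ)
  step 3: add(add(Z, add(S^4(Z), Z)), SSZ)
  step 4: add(add(S^4(Z), Z), SSZ)
  step 5: add(S(add(SSSZ, Z)), SSZ)
  step 6: S(add(add(SSSZ, Z), SSZ))
  step 7: S(add(S(add(SSZ, Z)), SSZ))
  step 8: S(S(add(add(SSZ, Z), SSZ)))
  step 9: S(S(add(S(add(SZ, Z)), SSZ)))
  step 10: S(S(S(add(add(SZ, Z), SSZ))))
  step 11: S(S(S(add(S(add(Z, Z)), SSZ))))
  step 12: S(S(S(S(add(add(Z, Z), SSZ)))))
  step 13: S(S(S(S(add(Z, SSZ)))))
  step 14: S^6(Z)

Term B:
  start: add(add(Z, SSZ), mul(SSZ, SSZ))
  step 1: add(SSZ, mul(SSZ, SSZ))
  step 2: S(add(SZ, mul(SSZ, SSZ)))
  step 3: S(S(add(Z, mul(SSZ, SSZ))))
  step 4: S(S(mul(SSZ, SSZ)))
  step 5: S(S(add(SSZ, mul(SZ, SSZ))))
  step 6: S(S(S(add(SZ, mul(SZ, SSZ)))))
  step 7: S(S(S(S(add(Z, mul(SZ, SSZ))))))
  step 8: S(S(S(S(mul(SZ, SSZ)))))
  step 9: S(S(S(S(add(SSZ, mul(Z, SSZ))))))
  step 10: S(S(S(S(S(add(SZ, mul(Z, SSZ)))))))
  step 11: S(S(S(S(S(S(add(Z, mul(Z, SSZ))))))))
  step 12: S(S(S(S(S(S(mul(Z, SSZ)))))))
  step 13: S^6(Z)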